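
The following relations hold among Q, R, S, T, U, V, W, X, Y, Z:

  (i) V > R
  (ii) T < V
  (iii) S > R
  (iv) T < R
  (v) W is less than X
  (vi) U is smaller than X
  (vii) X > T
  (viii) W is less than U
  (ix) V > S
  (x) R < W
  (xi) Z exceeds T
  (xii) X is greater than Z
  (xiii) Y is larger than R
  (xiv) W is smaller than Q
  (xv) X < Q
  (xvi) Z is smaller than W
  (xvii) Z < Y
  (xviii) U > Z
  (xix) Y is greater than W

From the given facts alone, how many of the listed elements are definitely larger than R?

7

From R the given relations immediately reach W, S, Y, V.
From those, U, X, Q — 7 in total.
No other element is forced above R by the given relations, so the count is 7.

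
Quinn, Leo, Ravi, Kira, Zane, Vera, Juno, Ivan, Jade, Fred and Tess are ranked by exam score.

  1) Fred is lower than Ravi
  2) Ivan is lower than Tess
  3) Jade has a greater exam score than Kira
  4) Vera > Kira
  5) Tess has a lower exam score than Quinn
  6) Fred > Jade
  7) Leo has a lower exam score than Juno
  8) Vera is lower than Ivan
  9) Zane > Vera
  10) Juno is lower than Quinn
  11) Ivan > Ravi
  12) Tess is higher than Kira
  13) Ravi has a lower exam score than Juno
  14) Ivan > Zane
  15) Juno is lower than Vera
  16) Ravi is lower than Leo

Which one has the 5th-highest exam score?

Vera

Piecing the relations together gives one ordering: Kira < Jade < Fred < Ravi < Leo < Juno < Vera < Zane < Ivan < Tess < Quinn.
The 5th largest is Vera.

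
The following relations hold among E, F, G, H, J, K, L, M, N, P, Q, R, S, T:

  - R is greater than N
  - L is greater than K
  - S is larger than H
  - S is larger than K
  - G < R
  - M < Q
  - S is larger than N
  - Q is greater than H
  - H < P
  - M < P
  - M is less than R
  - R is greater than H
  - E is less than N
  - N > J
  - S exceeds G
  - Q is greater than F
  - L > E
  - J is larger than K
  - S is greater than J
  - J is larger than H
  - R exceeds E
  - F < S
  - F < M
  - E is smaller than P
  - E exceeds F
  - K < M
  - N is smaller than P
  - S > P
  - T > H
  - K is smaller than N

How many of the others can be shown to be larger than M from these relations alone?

4

From M the given relations immediately reach Q, R, P.
From those, S — 4 in total.
No other element is forced above M by the given relations, so the count is 4.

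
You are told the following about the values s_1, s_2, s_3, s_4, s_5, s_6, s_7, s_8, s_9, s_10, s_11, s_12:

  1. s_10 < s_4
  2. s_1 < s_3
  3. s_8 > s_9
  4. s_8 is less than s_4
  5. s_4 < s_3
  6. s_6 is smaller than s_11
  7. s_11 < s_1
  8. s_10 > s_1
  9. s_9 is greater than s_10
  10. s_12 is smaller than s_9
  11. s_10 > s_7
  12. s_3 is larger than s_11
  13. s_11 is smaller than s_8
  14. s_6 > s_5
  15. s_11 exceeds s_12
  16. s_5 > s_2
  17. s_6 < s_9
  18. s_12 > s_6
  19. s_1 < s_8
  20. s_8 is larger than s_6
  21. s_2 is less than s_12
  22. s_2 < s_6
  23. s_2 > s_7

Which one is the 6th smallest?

s_11

The consecutive relations fix a unique order: s_7 < s_2 < s_5 < s_6 < s_12 < s_11 < s_1 < s_10 < s_9 < s_8 < s_4 < s_3.
Counting 6 from the smallest end gives s_11.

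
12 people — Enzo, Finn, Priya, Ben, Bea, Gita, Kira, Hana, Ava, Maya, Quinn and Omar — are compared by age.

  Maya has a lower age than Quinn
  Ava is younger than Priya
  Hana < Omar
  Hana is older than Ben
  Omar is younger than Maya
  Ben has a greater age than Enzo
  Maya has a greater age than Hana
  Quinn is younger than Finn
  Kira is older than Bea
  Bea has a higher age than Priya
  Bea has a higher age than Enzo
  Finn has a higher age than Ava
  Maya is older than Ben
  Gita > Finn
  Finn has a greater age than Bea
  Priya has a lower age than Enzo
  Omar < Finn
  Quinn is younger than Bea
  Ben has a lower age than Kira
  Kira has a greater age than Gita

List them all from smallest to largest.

Ava < Priya < Enzo < Ben < Hana < Omar < Maya < Quinn < Bea < Finn < Gita < Kira

Nothing is placed below Ava, so it is least; from there Ava < Priya; Priya < Enzo; Enzo < Ben; Ben < Hana; Hana < Omar; Omar < Maya; Maya < Quinn; Quinn < Bea; Bea < Finn; Finn < Gita; Gita < Kira, each given directly.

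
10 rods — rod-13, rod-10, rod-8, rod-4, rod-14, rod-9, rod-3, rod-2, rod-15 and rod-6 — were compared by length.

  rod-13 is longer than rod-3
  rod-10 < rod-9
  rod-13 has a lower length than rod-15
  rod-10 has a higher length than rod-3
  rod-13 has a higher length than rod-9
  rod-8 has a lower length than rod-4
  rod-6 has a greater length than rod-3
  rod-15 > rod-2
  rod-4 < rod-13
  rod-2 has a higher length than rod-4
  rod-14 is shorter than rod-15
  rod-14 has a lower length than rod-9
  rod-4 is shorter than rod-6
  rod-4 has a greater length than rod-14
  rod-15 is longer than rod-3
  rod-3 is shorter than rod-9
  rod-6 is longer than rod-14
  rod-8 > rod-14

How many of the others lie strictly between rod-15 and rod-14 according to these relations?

5

The relations place rod-14 below rod-15. An element lies strictly between them when it is forced above rod-14 and also forced below rod-15.
Above rod-14: {rod-8, rod-4, rod-9, rod-13, rod-2, rod-6}. Below rod-15: {rod-3, rod-8, rod-4, rod-10, rod-9, rod-13, rod-2}.
Intersection: {rod-8, rod-4, rod-9, rod-13, rod-2} — 5.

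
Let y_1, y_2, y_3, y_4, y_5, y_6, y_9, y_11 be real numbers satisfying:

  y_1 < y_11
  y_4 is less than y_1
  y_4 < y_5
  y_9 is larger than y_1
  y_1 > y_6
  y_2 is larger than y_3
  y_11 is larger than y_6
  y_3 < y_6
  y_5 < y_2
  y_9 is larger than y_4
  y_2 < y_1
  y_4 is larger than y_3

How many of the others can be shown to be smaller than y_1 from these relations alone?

The elements the relations force below y_1 are y_3, y_4, y_5, y_2, y_6 — no chain reaches any other.
That is 5.

5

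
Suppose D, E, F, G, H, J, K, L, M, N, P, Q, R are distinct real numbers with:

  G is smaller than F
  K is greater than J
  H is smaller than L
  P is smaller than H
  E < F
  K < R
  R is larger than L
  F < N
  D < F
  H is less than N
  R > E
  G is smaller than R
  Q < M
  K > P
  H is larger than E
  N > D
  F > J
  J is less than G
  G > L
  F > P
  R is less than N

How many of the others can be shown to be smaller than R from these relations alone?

7

From R the given relations immediately reach E, K, L, G.
From those, P, H, J — 7 in total.
Nothing else is reachable below R; 7 in all.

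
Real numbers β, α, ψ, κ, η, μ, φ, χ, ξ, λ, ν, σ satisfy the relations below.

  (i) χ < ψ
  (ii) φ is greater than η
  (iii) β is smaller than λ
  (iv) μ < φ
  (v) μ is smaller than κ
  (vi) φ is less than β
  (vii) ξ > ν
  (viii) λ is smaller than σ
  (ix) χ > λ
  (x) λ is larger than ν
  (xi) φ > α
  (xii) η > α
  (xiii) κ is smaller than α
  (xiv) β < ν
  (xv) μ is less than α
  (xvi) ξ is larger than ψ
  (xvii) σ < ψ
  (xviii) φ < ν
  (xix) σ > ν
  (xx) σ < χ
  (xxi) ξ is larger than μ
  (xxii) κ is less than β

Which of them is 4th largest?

σ

Chaining the given pairs: μ < κ < α < η < φ < β < ν < λ < σ < χ < ψ < ξ.
The 4th largest is σ.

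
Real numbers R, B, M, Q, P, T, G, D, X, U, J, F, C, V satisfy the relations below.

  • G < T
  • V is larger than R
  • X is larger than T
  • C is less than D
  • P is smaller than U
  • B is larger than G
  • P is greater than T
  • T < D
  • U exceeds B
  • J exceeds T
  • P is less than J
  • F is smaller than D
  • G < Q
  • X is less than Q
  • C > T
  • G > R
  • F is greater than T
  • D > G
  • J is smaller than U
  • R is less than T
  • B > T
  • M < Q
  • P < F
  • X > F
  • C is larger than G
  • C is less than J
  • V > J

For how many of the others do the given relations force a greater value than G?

11

From G the given relations immediately reach T, Q, B, C, D.
From those, P, F, X, J, U — 10 in total.
From those, V — 11 in total.
No other element is forced above G by the given relations, so the count is 11.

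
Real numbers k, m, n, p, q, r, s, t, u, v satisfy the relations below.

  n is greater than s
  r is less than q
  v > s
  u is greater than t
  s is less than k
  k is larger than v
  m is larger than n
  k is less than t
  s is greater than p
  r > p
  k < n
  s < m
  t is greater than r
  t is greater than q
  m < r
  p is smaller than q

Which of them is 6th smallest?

m

Chaining the given pairs: p < s < v < k < n < m < r < q < t < u.
Counting 6 from the smallest end gives m.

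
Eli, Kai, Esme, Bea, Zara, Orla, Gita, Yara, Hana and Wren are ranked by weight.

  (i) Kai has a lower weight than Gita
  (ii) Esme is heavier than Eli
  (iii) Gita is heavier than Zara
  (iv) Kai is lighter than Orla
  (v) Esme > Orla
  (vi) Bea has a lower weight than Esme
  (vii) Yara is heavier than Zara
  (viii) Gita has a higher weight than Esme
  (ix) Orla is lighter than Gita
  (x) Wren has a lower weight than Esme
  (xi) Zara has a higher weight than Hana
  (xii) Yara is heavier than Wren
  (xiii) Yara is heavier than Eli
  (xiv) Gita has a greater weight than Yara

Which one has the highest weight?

Chaining downward from Gita: directly below it, Kai, Orla, Zara, Esme, Yara; then Eli, Bea, Wren, Hana.
That covers every other element, and nothing is given above Gita, so Gita is the highest weight.

Gita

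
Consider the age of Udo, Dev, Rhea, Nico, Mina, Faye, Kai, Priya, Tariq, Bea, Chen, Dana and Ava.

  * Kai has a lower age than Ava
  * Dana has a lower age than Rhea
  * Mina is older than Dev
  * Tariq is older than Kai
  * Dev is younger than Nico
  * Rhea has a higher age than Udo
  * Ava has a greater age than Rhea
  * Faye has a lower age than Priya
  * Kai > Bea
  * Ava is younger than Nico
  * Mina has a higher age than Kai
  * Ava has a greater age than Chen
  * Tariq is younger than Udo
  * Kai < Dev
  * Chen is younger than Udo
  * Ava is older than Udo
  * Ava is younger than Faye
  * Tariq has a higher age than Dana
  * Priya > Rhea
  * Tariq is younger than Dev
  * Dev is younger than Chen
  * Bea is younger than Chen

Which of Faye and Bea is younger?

The relevant relations are Bea < Kai; Kai < Tariq; Tariq < Dev; Dev < Chen; Chen < Udo; Udo < Rhea; Rhea < Ava; Ava < Faye.
Chaining these gives Bea < Kai < Tariq < Dev < Chen < Udo < Rhea < Ava < Faye.
So Bea < Faye; Bea is the younger of the two.

Bea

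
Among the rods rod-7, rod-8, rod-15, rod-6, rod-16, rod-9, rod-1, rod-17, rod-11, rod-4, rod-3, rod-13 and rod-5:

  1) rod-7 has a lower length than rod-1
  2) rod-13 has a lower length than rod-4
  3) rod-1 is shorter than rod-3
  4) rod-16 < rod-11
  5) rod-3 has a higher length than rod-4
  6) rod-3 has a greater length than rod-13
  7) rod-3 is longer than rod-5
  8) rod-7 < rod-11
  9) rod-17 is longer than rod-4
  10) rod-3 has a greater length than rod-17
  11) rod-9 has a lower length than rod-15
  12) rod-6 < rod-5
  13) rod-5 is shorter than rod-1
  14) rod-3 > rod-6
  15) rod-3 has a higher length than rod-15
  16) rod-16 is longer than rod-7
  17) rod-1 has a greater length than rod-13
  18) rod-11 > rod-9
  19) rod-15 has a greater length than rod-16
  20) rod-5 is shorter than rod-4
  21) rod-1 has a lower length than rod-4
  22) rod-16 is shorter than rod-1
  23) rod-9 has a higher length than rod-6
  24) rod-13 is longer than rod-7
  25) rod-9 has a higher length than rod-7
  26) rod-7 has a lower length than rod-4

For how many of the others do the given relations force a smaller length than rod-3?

From rod-3 the given relations immediately reach rod-6, rod-5, rod-13, rod-1, rod-15, rod-4, rod-17.
From those, rod-7, rod-16, rod-9 — 10 in total.
No other element is forced below rod-3 by the given relations, so the count is 10.

10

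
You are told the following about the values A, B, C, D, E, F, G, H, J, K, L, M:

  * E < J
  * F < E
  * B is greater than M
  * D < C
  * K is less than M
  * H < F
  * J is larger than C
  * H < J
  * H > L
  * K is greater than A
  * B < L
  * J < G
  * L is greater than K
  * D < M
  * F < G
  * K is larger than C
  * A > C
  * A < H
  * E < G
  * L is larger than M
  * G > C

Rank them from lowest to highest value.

Each adjacent pair is fixed by a given relation: D < C; C < A; A < K; K < M; M < B; B < L; L < H; H < F; F < E; E < J; J < G. Chaining them end to end gives the full order.

D < C < A < K < M < B < L < H < F < E < J < G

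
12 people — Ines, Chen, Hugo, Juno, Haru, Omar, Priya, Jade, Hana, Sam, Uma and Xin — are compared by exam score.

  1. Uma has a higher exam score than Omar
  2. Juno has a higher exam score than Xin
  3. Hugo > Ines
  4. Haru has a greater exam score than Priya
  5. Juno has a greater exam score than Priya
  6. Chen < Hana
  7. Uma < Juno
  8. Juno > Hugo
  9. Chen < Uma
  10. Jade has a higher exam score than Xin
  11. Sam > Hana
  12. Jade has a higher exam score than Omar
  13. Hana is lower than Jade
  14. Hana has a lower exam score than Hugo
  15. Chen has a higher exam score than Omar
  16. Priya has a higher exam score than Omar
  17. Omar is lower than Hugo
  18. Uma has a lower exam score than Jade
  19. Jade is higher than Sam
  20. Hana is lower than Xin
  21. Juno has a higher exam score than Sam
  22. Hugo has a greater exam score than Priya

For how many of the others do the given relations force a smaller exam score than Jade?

6

Directly below Jade: Omar, Hana, Uma, Xin, Sam.
One step further: Chen (6 so far).
Nothing else is reachable below Jade; 6 in all.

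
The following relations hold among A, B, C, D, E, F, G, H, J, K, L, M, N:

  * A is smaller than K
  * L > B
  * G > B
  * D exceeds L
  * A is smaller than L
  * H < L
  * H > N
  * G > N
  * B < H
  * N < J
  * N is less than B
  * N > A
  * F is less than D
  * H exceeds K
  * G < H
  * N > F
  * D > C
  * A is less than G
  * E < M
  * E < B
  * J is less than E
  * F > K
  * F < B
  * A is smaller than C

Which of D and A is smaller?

A < K and K < F give A < F.
With F < N: A < K < F < N.
Then N < J extends the chain to J.
Then J < E extends the chain to E.
With E < B: A < K < F < N < J < E < B.
Then B < H extends the chain to H.
With H < L: A < K < F < N < J < E < B < H < L.
Then L < D extends the chain to D.
So A < D; A is the smaller of the two.

A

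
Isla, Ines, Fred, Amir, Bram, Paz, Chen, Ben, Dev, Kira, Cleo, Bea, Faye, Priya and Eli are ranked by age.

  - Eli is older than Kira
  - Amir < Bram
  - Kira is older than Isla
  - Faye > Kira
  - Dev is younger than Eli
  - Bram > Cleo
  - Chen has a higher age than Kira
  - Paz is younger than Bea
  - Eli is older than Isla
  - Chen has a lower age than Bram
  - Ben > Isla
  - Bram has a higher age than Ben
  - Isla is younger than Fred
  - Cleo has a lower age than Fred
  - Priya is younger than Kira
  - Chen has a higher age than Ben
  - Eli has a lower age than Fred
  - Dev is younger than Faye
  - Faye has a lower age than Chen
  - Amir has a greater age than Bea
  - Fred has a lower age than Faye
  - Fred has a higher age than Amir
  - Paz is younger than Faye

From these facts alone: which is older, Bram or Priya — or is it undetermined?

Following the relations from Priya: Priya < Kira < Eli < Fred < Faye < Chen < Bram.
So Bram is older.

Bram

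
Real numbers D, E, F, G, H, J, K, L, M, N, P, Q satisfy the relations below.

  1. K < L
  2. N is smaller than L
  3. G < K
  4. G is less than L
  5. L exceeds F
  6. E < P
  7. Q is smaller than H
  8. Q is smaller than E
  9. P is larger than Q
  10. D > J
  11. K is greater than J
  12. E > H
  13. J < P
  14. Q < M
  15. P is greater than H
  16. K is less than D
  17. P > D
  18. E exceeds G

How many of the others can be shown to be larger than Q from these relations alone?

4

The elements the relations force above Q are H, E, P, M — no chain reaches any other.
That is 4.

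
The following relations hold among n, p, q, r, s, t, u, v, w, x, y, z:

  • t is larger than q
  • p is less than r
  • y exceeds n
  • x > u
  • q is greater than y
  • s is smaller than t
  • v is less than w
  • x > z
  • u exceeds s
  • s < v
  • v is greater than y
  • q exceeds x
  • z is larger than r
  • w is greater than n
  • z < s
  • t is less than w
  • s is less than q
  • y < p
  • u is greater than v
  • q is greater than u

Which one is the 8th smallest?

u

Piecing the relations together gives one ordering: n < y < p < r < z < s < v < u < x < q < t < w.
Counting 8 from the smallest end gives u.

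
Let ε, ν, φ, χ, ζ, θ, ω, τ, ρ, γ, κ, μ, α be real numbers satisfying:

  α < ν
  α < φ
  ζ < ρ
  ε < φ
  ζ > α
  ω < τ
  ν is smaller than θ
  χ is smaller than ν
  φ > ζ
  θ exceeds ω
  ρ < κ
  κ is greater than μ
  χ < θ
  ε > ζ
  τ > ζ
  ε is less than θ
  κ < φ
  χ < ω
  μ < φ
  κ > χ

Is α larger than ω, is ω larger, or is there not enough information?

undetermined

Following every chain through α: above α we get ζ, ε, ρ, κ, ν, τ, θ, φ.
ω is not reached, and no chain runs the other way from ω to α.
So the given relations leave the order of α and ω undetermined.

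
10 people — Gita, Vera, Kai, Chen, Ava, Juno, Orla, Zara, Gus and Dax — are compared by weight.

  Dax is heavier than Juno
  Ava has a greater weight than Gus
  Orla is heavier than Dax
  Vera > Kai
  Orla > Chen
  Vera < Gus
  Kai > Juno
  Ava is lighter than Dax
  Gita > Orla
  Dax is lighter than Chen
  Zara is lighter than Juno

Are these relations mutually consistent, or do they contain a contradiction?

The single ordering Zara < Juno < Kai < Vera < Gus < Ava < Dax < Chen < Orla < Gita satisfies every listed relation, so no contradiction arises.

consistent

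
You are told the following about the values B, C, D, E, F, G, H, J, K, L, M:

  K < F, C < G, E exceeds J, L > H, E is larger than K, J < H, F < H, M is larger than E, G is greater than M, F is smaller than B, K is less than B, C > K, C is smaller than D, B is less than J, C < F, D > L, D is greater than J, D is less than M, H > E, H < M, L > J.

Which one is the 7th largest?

J

The consecutive relations fix a unique order: K < C < F < B < J < E < H < L < D < M < G.
The 7th largest is J.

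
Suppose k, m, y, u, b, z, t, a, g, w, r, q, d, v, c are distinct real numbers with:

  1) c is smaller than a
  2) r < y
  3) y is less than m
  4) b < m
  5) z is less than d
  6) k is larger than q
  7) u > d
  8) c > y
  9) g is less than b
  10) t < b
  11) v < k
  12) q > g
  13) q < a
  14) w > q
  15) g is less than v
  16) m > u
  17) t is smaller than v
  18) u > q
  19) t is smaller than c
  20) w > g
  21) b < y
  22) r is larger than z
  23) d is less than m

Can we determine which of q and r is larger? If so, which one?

Following every chain through r: above r we get y, c, a, m; below r we get z.
q is not reached, and no chain runs the other way from q to r.
So the given relations leave the order of r and q undetermined.

undetermined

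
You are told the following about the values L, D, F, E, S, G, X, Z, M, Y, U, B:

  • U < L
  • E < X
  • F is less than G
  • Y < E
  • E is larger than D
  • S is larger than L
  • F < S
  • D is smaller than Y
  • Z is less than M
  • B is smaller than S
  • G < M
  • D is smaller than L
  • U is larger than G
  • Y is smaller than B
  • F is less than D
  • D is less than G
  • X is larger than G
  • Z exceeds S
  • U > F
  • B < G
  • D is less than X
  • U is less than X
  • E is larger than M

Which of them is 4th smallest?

The consecutive relations fix a unique order: F < D < Y < B < G < U < L < S < Z < M < E < X.
The 4th smallest is B.

B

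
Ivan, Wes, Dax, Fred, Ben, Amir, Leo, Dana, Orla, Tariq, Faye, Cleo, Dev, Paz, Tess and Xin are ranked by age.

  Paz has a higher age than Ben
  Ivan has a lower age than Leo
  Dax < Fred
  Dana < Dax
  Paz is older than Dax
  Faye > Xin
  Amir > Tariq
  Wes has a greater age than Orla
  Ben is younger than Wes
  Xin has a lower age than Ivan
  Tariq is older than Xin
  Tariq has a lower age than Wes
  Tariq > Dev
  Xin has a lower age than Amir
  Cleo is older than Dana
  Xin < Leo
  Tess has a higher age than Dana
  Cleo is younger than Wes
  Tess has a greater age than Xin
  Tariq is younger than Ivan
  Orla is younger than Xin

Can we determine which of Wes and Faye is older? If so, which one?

undetermined

Following every chain through Faye: below Faye we get Orla, Xin.
Wes is not reached, and no chain runs the other way from Wes to Faye.
So the given relations leave the order of Faye and Wes undetermined.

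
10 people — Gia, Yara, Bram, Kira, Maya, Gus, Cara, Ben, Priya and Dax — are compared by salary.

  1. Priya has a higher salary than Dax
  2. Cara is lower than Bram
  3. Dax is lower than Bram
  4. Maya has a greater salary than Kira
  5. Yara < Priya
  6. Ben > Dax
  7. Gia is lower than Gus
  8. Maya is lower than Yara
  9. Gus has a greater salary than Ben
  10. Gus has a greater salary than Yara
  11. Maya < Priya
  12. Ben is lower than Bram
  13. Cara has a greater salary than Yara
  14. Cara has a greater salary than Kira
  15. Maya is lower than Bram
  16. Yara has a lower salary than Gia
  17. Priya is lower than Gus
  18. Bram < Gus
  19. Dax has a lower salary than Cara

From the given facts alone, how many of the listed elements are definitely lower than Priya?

The elements the relations force below Priya are Kira, Dax, Maya, Yara — no chain reaches any other.
That is 4.

4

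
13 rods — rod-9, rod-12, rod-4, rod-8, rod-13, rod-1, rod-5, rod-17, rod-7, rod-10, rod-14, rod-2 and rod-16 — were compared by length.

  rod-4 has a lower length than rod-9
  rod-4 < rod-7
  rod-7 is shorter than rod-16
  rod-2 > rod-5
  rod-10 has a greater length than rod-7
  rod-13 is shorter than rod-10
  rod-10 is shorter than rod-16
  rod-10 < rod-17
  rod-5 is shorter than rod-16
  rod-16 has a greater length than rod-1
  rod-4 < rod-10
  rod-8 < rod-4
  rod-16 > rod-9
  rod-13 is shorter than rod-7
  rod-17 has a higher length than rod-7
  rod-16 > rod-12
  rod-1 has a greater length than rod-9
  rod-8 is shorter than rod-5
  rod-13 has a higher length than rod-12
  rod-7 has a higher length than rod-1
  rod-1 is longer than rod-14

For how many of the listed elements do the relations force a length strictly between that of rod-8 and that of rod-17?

5

The relations place rod-8 below rod-17. An element lies strictly between them when it is forced above rod-8 and also forced below rod-17.
Above rod-8: {rod-4, rod-9, rod-5, rod-1, rod-7, rod-2, rod-10, rod-16}. Below rod-17: {rod-12, rod-4, rod-9, rod-13, rod-14, rod-1, rod-7, rod-10}.
Intersection: {rod-4, rod-9, rod-1, rod-7, rod-10} — 5.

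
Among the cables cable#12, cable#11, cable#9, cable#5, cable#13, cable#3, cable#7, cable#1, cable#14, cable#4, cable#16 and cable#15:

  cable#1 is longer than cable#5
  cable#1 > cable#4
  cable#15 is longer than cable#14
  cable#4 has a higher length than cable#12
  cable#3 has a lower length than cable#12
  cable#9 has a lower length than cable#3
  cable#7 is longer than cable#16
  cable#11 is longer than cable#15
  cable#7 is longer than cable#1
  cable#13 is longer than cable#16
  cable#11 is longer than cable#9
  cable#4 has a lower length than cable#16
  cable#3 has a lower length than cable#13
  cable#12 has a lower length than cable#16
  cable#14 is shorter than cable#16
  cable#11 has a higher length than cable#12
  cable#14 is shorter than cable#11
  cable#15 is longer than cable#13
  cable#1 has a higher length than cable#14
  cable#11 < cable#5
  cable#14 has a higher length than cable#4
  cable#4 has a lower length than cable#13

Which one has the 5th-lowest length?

Chaining the given pairs: cable#9 < cable#3 < cable#12 < cable#4 < cable#14 < cable#16 < cable#13 < cable#15 < cable#11 < cable#5 < cable#1 < cable#7.
The 5th smallest is cable#14.

cable#14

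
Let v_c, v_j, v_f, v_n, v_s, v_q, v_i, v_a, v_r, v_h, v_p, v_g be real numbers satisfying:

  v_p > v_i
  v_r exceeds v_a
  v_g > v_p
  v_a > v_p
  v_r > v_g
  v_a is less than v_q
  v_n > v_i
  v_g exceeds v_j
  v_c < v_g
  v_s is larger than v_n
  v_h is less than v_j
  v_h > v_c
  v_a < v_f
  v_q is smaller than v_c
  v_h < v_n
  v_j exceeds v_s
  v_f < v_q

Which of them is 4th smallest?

v_f

The consecutive relations fix a unique order: v_i < v_p < v_a < v_f < v_q < v_c < v_h < v_n < v_s < v_j < v_g < v_r.
Counting 4 from the smallest end gives v_f.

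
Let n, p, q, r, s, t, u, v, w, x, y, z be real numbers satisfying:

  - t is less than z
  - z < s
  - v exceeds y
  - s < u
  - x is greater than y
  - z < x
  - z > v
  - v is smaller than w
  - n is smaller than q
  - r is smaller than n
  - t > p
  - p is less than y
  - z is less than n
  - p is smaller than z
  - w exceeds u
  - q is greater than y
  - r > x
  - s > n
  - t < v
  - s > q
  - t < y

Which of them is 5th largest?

n

Chaining the given pairs: p < t < y < v < z < x < r < n < q < s < u < w.
The 5th largest is n.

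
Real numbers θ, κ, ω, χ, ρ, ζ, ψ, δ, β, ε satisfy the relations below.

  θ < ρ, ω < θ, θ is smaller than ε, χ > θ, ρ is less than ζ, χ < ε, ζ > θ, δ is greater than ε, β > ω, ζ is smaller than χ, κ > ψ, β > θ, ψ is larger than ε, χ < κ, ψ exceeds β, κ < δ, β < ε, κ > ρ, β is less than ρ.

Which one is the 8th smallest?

The consecutive relations fix a unique order: ω < θ < β < ρ < ζ < χ < ε < ψ < κ < δ.
Counting 8 from the smallest end gives ψ.

ψ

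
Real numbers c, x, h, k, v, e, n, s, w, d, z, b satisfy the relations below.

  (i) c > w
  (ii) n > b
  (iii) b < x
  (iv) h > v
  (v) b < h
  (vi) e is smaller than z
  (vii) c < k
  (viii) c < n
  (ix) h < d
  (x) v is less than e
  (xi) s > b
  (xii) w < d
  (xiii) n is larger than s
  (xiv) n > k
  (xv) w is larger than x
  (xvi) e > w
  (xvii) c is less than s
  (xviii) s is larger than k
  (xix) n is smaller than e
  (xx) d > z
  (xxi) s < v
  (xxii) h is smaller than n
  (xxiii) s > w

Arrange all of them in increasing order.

b < x < w < c < k < s < v < h < n < e < z < d

Each adjacent pair is fixed by a given relation: b < x; x < w; w < c; c < k; k < s; s < v; v < h; h < n; n < e; e < z; z < d. Chaining them end to end gives the full order.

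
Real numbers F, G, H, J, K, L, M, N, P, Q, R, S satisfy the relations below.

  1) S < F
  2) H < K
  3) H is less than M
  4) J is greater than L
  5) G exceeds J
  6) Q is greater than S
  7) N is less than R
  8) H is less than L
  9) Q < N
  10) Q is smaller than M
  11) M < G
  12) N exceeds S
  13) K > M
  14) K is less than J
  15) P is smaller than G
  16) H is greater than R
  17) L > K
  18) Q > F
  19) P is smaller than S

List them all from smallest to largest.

The consecutive links are each given: P < S; S < F; F < Q; Q < N; N < R; R < H; H < M; M < K; K < L; L < J; J < G.

P < S < F < Q < N < R < H < M < K < L < J < G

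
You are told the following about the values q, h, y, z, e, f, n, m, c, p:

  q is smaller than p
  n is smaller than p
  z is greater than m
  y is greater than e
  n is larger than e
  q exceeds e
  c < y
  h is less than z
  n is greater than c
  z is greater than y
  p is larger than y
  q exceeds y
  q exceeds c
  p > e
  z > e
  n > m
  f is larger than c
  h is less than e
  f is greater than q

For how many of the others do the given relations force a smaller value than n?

The elements the relations force below n are h, e, c, m — no chain reaches any other.
That is 4.

4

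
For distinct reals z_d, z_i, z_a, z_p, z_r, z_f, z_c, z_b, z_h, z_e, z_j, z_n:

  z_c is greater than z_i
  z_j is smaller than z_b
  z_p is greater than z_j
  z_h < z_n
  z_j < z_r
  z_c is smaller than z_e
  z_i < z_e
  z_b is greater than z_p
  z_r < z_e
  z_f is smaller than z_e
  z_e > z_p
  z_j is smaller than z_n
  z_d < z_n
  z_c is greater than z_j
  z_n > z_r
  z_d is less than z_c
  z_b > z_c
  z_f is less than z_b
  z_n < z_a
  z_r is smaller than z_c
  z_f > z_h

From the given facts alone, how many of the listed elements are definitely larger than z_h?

5

Directly above z_h: z_f, z_n.
One step further: z_e, z_b, z_a (5 so far).
No other element is forced above z_h by the given relations, so the count is 5.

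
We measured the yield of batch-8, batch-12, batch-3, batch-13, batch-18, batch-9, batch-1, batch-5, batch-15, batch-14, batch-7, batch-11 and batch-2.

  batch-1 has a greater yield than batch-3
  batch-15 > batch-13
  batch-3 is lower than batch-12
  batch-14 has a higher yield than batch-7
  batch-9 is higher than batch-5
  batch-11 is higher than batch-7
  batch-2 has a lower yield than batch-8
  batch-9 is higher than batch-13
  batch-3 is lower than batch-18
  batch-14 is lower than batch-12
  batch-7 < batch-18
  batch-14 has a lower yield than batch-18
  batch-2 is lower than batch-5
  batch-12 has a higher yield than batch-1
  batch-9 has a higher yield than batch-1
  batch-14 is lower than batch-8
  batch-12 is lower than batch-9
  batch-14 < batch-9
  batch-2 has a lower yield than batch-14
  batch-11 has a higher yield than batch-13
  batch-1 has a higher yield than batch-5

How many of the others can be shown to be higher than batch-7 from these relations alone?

6

Directly above batch-7: batch-14, batch-18, batch-11.
One step further: batch-8, batch-12, batch-9 (6 so far).
No other element is forced above batch-7 by the given relations, so the count is 6.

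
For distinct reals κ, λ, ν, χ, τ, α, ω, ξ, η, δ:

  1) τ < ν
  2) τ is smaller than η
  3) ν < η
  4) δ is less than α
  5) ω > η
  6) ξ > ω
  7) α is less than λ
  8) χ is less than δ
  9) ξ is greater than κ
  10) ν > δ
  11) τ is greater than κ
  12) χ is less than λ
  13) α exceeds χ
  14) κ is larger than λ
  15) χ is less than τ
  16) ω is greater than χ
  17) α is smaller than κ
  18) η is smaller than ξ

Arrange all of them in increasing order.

χ < δ < α < λ < κ < τ < ν < η < ω < ξ

Nothing is placed below χ, so it is least; from there χ < δ; δ < α; α < λ; λ < κ; κ < τ; τ < ν; ν < η; η < ω; ω < ξ, each given directly.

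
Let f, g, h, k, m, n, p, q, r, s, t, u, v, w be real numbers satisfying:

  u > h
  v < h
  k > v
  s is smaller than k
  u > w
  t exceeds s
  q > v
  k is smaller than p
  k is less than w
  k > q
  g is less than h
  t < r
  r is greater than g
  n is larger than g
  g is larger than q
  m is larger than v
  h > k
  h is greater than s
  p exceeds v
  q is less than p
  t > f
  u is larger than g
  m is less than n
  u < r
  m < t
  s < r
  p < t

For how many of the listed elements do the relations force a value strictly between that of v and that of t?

Chaining upward from v reaches: q, g, m, n, k, w, p, h, u, r.
Chaining downward from t reaches: q, f, m, s, k, p.
Strictly between v and t are those in both lists: q, m, k, p — 4 elements.

4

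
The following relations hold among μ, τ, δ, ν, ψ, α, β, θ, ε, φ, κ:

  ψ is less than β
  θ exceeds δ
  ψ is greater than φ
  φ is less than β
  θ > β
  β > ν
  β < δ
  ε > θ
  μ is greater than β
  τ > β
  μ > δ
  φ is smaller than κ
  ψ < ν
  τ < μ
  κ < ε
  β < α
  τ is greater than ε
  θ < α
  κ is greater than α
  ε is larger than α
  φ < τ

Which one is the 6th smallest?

θ

The consecutive relations fix a unique order: φ < ψ < ν < β < δ < θ < α < κ < ε < τ < μ.
Counting 6 from the smallest end gives θ.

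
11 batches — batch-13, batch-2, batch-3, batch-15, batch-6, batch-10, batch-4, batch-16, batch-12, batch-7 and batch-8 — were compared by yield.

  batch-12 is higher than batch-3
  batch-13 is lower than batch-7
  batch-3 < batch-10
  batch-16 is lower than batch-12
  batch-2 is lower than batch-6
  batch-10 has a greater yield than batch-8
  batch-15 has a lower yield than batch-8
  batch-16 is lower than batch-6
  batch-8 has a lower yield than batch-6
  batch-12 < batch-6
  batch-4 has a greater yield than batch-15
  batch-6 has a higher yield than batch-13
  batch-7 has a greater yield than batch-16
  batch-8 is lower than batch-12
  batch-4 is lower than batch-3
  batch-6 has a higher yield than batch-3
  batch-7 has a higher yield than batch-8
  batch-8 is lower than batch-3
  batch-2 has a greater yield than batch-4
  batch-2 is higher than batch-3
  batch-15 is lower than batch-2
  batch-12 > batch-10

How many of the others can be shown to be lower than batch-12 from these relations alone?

The elements the relations force below batch-12 are batch-15, batch-8, batch-4, batch-3, batch-10, batch-16 — no chain reaches any other.
That is 6.

6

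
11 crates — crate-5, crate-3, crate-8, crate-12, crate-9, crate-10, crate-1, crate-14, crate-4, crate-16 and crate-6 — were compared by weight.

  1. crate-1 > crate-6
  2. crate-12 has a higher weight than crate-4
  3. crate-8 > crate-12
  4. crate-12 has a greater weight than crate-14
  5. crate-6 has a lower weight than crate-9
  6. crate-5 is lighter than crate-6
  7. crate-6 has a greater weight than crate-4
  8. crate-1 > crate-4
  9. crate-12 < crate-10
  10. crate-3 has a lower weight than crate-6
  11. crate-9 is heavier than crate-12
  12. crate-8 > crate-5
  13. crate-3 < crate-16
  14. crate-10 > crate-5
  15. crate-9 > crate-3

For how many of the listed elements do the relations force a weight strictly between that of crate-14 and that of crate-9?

The relations place crate-14 below crate-9. An element lies strictly between them when it is forced above crate-14 and also forced below crate-9.
Above crate-14: {crate-12, crate-8, crate-10}. Below crate-9: {crate-3, crate-4, crate-12, crate-5, crate-6}.
Intersection: {crate-12} — 1.

1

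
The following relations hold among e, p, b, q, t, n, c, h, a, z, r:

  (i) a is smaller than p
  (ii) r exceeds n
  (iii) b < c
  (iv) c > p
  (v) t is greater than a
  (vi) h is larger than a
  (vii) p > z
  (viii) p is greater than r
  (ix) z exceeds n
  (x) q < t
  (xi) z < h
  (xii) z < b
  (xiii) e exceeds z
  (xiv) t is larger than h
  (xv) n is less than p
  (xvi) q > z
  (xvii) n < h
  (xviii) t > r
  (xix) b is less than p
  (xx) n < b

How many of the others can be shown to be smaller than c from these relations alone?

6

From c the given relations immediately reach b, p.
From those, n, r, z, a — 6 in total.
Nothing else is reachable below c; 6 in all.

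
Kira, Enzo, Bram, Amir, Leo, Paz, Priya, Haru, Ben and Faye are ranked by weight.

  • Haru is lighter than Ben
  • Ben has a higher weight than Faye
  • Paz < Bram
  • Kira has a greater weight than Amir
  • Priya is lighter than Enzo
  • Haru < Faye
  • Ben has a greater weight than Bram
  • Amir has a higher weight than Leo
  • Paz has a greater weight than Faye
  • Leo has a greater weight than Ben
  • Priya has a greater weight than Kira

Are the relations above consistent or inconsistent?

consistent

Every relation is compatible with Haru < Faye < Paz < Bram < Ben < Leo < Amir < Kira < Priya < Enzo; the set is consistent.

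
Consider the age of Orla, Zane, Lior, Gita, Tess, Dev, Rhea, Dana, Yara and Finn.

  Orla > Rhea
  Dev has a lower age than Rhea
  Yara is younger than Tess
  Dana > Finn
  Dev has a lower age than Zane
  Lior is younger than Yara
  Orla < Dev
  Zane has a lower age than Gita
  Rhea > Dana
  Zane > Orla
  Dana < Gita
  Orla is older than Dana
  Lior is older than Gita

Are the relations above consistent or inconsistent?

inconsistent

We have Dev < Rhea stated directly, yet also Rhea < Orla < Dev by chaining the others — so Rhea < Dev. Contradiction.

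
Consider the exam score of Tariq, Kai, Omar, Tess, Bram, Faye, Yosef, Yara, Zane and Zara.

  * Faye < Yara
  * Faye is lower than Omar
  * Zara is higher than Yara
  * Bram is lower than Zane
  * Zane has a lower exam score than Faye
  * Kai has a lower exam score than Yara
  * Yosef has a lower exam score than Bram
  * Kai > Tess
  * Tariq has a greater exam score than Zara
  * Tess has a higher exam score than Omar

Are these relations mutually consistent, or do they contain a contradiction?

consistent

Every relation is compatible with Yosef < Bram < Zane < Faye < Omar < Tess < Kai < Yara < Zara < Tariq; the set is consistent.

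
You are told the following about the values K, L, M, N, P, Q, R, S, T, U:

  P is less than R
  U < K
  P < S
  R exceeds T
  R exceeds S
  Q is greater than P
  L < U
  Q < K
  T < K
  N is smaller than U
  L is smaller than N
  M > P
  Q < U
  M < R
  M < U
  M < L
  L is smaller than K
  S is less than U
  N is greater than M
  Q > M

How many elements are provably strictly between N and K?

1

The relations place N below K. An element lies strictly between them when it is forced above N and also forced below K.
Above N: {U}. Below K: {P, M, L, T, Q, S, U}.
Intersection: {U} — 1.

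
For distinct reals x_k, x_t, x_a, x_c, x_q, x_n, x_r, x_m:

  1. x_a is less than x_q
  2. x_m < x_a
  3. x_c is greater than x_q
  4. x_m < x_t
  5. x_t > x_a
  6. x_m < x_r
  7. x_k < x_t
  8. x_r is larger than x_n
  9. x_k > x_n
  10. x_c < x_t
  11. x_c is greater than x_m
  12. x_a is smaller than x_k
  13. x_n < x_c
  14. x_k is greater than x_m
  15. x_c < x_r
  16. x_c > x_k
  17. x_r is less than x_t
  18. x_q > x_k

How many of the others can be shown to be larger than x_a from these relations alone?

From x_a the given relations immediately reach x_k, x_q, x_t.
From those, x_c — 4 in total.
From those, x_r — 5 in total.
No other element is forced above x_a by the given relations, so the count is 5.

5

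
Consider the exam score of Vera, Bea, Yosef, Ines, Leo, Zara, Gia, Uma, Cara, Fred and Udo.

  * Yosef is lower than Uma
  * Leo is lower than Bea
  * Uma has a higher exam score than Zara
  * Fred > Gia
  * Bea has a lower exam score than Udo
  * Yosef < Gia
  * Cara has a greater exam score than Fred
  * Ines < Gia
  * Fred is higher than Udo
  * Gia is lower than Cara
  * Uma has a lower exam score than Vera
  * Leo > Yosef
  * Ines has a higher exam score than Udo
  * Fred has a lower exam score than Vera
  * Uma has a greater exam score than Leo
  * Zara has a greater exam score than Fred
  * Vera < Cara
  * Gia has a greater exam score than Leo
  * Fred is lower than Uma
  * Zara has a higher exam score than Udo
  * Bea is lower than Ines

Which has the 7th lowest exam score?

Chaining the given pairs: Yosef < Leo < Bea < Udo < Ines < Gia < Fred < Zara < Uma < Vera < Cara.
Counting 7 from the smallest end gives Fred.

Fred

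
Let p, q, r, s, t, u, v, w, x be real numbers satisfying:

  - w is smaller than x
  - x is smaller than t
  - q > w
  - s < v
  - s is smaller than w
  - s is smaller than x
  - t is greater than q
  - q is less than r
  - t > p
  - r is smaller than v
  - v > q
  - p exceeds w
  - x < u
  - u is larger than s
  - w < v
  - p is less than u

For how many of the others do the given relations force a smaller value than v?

4

From v the given relations immediately reach s, w, q, r.
Nothing else is reachable below v; 4 in all.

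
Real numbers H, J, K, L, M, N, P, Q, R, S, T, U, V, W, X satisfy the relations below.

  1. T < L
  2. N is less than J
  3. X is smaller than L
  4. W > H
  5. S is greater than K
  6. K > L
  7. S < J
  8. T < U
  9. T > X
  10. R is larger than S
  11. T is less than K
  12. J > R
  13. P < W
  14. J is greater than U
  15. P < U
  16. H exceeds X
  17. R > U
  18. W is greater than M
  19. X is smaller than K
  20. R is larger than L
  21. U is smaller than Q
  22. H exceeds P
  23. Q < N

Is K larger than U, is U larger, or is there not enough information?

undetermined

Following every chain through U: above U we get R, Q, N, J; below U we get P, X, T.
K is not reached, and no chain runs the other way from K to U.
So the given relations leave the order of U and K undetermined.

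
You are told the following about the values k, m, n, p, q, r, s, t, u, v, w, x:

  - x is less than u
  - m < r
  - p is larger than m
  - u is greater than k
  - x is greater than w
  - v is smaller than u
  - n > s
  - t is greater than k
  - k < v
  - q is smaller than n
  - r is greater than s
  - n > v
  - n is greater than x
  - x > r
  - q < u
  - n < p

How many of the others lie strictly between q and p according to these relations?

Chaining upward from q reaches: n, u.
Chaining downward from p reaches: k, w, m, s, v, r, x, n.
Strictly between q and p are those in both lists: n — 1 element.

1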